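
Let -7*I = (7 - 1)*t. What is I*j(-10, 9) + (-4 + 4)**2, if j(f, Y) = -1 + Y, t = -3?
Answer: 144/7 ≈ 20.571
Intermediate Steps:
I = 18/7 (I = -(7 - 1)*(-3)/7 = -6*(-3)/7 = -1/7*(-18) = 18/7 ≈ 2.5714)
I*j(-10, 9) + (-4 + 4)**2 = 18*(-1 + 9)/7 + (-4 + 4)**2 = (18/7)*8 + 0**2 = 144/7 + 0 = 144/7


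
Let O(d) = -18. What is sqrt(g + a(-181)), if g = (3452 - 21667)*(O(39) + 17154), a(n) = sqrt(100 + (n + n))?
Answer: sqrt(-312132240 + I*sqrt(262)) ≈ 0.e-4 + 17667.0*I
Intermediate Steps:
a(n) = sqrt(100 + 2*n)
g = -312132240 (g = (3452 - 21667)*(-18 + 17154) = -18215*17136 = -312132240)
sqrt(g + a(-181)) = sqrt(-312132240 + sqrt(100 + 2*(-181))) = sqrt(-312132240 + sqrt(100 - 362)) = sqrt(-312132240 + sqrt(-262)) = sqrt(-312132240 + I*sqrt(262))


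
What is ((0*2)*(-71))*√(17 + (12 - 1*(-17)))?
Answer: 0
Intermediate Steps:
((0*2)*(-71))*√(17 + (12 - 1*(-17))) = (0*(-71))*√(17 + (12 + 17)) = 0*√(17 + 29) = 0*√46 = 0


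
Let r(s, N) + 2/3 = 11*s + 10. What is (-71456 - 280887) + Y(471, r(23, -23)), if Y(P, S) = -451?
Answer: -352794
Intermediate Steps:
r(s, N) = 28/3 + 11*s (r(s, N) = -2/3 + (11*s + 10) = -2/3 + (10 + 11*s) = 28/3 + 11*s)
(-71456 - 280887) + Y(471, r(23, -23)) = (-71456 - 280887) - 451 = -352343 - 451 = -352794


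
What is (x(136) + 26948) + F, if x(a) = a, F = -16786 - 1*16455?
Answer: -6157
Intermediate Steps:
F = -33241 (F = -16786 - 16455 = -33241)
(x(136) + 26948) + F = (136 + 26948) - 33241 = 27084 - 33241 = -6157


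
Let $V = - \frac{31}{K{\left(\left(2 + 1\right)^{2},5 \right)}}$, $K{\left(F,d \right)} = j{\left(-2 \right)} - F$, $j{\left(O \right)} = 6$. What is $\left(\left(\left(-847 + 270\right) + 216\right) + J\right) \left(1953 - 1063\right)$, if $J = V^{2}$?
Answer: $- \frac{2036320}{9} \approx -2.2626 \cdot 10^{5}$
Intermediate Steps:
$K{\left(F,d \right)} = 6 - F$
$V = \frac{31}{3}$ ($V = - \frac{31}{6 - \left(2 + 1\right)^{2}} = - \frac{31}{6 - 3^{2}} = - \frac{31}{6 - 9} = - \frac{31}{-3} = \left(-31\right) \left(- \frac{1}{3}\right) = \frac{31}{3} \approx 10.333$)
$J = \frac{961}{9}$ ($J = \left(\frac{31}{3}\right)^{2} = \frac{961}{9} \approx 106.78$)
$\left(\left(\left(-847 + 270\right) + 216\right) + J\right) \left(1953 - 1063\right) = \left(\left(\left(-847 + 270\right) + 216\right) + \frac{961}{9}\right) \left(1953 - 1063\right) = \left(\left(-577 + 216\right) + \frac{961}{9}\right) 890 = \left(-361 + \frac{961}{9}\right) 890 = \left(- \frac{2288}{9}\right) 890 = - \frac{2036320}{9}$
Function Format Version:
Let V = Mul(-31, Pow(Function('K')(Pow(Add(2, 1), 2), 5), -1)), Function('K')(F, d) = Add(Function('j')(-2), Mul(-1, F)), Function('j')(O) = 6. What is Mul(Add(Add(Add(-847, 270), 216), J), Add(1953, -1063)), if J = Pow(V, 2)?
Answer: Rational(-2036320, 9) ≈ -2.2626e+5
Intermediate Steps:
Function('K')(F, d) = Add(6, Mul(-1, F))
V = Rational(31, 3) (V = Mul(-31, Pow(Add(6, Mul(-1, Pow(Add(2, 1), 2))), -1)) = Mul(-31, Pow(Add(6, Mul(-1, Pow(3, 2))), -1)) = Mul(-31, Pow(Add(6, Mul(-1, 9)), -1)) = Mul(-31, Pow(Add(6, -9), -1)) = Mul(-31, Pow(-3, -1)) = Mul(-31, Rational(-1, 3)) = Rational(31, 3) ≈ 10.333)
J = Rational(961, 9) (J = Pow(Rational(31, 3), 2) = Rational(961, 9) ≈ 106.78)
Mul(Add(Add(Add(-847, 270), 216), J), Add(1953, -1063)) = Mul(Add(Add(Add(-847, 270), 216), Rational(961, 9)), Add(1953, -1063)) = Mul(Add(Add(-577, 216), Rational(961, 9)), 890) = Mul(Add(-361, Rational(961, 9)), 890) = Mul(Rational(-2288, 9), 890) = Rational(-2036320, 9)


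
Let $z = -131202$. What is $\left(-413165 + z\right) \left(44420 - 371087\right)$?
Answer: $177826734789$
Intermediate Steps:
$\left(-413165 + z\right) \left(44420 - 371087\right) = \left(-413165 - 131202\right) \left(44420 - 371087\right) = \left(-544367\right) \left(-326667\right) = 177826734789$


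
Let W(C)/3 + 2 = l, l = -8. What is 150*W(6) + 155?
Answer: -4345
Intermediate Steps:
W(C) = -30 (W(C) = -6 + 3*(-8) = -6 - 24 = -30)
150*W(6) + 155 = 150*(-30) + 155 = -4500 + 155 = -4345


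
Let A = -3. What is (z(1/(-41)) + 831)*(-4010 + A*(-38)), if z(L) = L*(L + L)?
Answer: -5442373048/1681 ≈ -3.2376e+6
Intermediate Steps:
z(L) = 2*L**2 (z(L) = L*(2*L) = 2*L**2)
(z(1/(-41)) + 831)*(-4010 + A*(-38)) = (2*(1/(-41))**2 + 831)*(-4010 - 3*(-38)) = (2*(-1/41)**2 + 831)*(-4010 + 114) = (2*(1/1681) + 831)*(-3896) = (2/1681 + 831)*(-3896) = (1396913/1681)*(-3896) = -5442373048/1681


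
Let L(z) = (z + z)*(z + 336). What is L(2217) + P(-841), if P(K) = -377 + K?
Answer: 11318784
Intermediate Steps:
L(z) = 2*z*(336 + z) (L(z) = (2*z)*(336 + z) = 2*z*(336 + z))
L(2217) + P(-841) = 2*2217*(336 + 2217) + (-377 - 841) = 2*2217*2553 - 1218 = 11320002 - 1218 = 11318784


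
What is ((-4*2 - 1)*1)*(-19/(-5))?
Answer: -171/5 ≈ -34.200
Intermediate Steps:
((-4*2 - 1)*1)*(-19/(-5)) = ((-8 - 1)*1)*(-19*(-1)/5) = (-9*1)*(-19*(-1/5)) = -9*19/5 = -171/5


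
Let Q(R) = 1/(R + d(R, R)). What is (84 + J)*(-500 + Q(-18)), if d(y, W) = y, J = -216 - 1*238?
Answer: 3330185/18 ≈ 1.8501e+5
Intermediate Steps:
J = -454 (J = -216 - 238 = -454)
Q(R) = 1/(2*R) (Q(R) = 1/(R + R) = 1/(2*R))
(84 + J)*(-500 + Q(-18)) = (84 - 454)*(-500 + (½)/(-18)) = -370*(-500 + (½)*(-1/18)) = -370*(-500 - 1/36) = -370*(-18001/36) = 3330185/18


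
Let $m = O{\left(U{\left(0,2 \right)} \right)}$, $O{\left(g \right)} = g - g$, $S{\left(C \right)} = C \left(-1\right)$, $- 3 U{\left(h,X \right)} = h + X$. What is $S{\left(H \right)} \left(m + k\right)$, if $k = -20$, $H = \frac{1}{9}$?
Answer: $\frac{20}{9} \approx 2.2222$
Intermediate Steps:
$U{\left(h,X \right)} = - \frac{X}{3} - \frac{h}{3}$ ($U{\left(h,X \right)} = - \frac{h + X}{3} = - \frac{X + h}{3} = - \frac{X}{3} - \frac{h}{3}$)
$H = \frac{1}{9} \approx 0.11111$
$S{\left(C \right)} = - C$
$O{\left(g \right)} = 0$
$m = 0$
$S{\left(H \right)} \left(m + k\right) = \left(-1\right) \frac{1}{9} \left(0 - 20\right) = \left(- \frac{1}{9}\right) \left(-20\right) = \frac{20}{9}$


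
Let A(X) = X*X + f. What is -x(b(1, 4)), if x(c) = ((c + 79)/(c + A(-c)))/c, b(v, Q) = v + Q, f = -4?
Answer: -42/65 ≈ -0.64615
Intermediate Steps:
b(v, Q) = Q + v
A(X) = -4 + X² (A(X) = X*X - 4 = X² - 4 = -4 + X²)
x(c) = (79 + c)/(c*(-4 + c + c²)) (x(c) = ((c + 79)/(c + (-4 + (-c)²)))/c = ((79 + c)/(c + (-4 + c²)))/c = ((79 + c)/(-4 + c + c²))/c = (79 + c)/(c*(-4 + c + c²)))
-x(b(1, 4)) = -(79 + (4 + 1))/((4 + 1)*(-4 + (4 + 1) + (4 + 1)²)) = -(79 + 5)/(5*(-4 + 5 + 5²)) = -84/(5*(-4 + 5 + 25)) = -84/(5*26) = -1*42/65 = -42/65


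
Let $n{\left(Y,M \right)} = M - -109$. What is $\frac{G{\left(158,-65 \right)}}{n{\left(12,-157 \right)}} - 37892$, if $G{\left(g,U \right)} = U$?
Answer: $- \frac{1818751}{48} \approx -37891.0$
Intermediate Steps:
$n{\left(Y,M \right)} = 109 + M$ ($n{\left(Y,M \right)} = M + 109 = 109 + M$)
$\frac{G{\left(158,-65 \right)}}{n{\left(12,-157 \right)}} - 37892 = - \frac{65}{109 - 157} - 37892 = - \frac{65}{-48} - 37892 = \left(-65\right) \left(- \frac{1}{48}\right) - 37892 = \frac{65}{48} - 37892 = - \frac{1818751}{48}$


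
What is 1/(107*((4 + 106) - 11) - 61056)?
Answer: -1/50463 ≈ -1.9817e-5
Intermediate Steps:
1/(107*((4 + 106) - 11) - 61056) = 1/(107*(110 - 11) - 61056) = 1/(107*99 - 61056) = 1/(10593 - 61056) = 1/(-50463) = -1/50463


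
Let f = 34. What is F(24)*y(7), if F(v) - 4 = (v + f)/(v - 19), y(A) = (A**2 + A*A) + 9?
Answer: 8346/5 ≈ 1669.2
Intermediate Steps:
y(A) = 9 + 2*A**2 (y(A) = (A**2 + A**2) + 9 = 2*A**2 + 9 = 9 + 2*A**2)
F(v) = 4 + (34 + v)/(-19 + v) (F(v) = 4 + (v + 34)/(v - 19) = 4 + (34 + v)/(-19 + v))
F(24)*y(7) = ((-42 + 5*24)/(-19 + 24))*(9 + 2*7**2) = ((-42 + 120)/5)*(9 + 2*49) = ((1/5)*78)*(9 + 98) = (78/5)*107 = 8346/5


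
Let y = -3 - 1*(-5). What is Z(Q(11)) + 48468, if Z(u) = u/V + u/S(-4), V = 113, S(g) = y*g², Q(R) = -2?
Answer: 87629999/1808 ≈ 48468.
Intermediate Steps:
y = 2 (y = -3 + 5 = 2)
S(g) = 2*g²
Z(u) = 145*u/3616 (Z(u) = u/113 + u/((2*(-4)²)) = u*(1/113) + u/((2*16)) = u/113 + u/32 = 145*u/3616)
Z(Q(11)) + 48468 = (145/3616)*(-2) + 48468 = -145/1808 + 48468 = 87629999/1808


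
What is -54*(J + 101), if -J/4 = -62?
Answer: -18846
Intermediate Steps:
J = 248 (J = -4*(-62) = 248)
-54*(J + 101) = -54*(248 + 101) = -54*349 = -18846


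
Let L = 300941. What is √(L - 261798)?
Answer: √39143 ≈ 197.85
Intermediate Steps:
√(L - 261798) = √(300941 - 261798) = √39143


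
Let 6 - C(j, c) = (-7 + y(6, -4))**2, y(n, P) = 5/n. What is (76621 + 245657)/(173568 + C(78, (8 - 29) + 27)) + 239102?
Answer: 78618543742/328805 ≈ 2.3910e+5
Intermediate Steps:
C(j, c) = -1153/36 (C(j, c) = 6 - (-7 + 5/6)**2 = 6 - (-37/6)**2 = 6 - 1*1369/36 = 6 - 1369/36 = -1153/36)
(76621 + 245657)/(173568 + C(78, (8 - 29) + 27)) + 239102 = (76621 + 245657)/(173568 - 1153/36) + 239102 = 322278/(6247295/36) + 239102 = 322278*(36/6247295) + 239102 = 610632/328805 + 239102 = 78618543742/328805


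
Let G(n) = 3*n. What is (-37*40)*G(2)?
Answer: -8880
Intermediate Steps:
(-37*40)*G(2) = (-37*40)*(3*2) = -1480*6 = -8880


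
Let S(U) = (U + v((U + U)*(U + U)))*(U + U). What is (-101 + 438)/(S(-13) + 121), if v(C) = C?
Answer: -337/17117 ≈ -0.019688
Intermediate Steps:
S(U) = 2*U*(U + 4*U²) (S(U) = (U + (U + U)*(U + U))*(U + U) = (U + (2*U)*(2*U))*(2*U) = (U + 4*U²)*(2*U) = 2*U*(U + 4*U²))
(-101 + 438)/(S(-13) + 121) = (-101 + 438)/((-13)²*(2 + 8*(-13)) + 121) = 337/(169*(2 - 104) + 121) = 337/(169*(-102) + 121) = 337/(-17238 + 121) = 337/(-17117) = 337*(-1/17117) = -337/17117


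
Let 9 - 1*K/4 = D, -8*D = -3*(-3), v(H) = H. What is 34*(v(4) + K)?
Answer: 1513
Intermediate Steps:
D = -9/8 (D = -(-3)*(-3)/8 = -⅛*9 = -9/8 ≈ -1.1250)
K = 81/2 (K = 36 - 4*(-9/8) = 36 + 9/2 = 81/2 ≈ 40.500)
34*(v(4) + K) = 34*(4 + 81/2) = 34*(89/2) = 1513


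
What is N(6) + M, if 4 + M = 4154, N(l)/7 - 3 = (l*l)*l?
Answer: 5683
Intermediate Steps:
N(l) = 21 + 7*l³ (N(l) = 21 + 7*((l*l)*l) = 21 + 7*(l²*l) = 21 + 7*l³)
M = 4150 (M = -4 + 4154 = 4150)
N(6) + M = (21 + 7*6³) + 4150 = (21 + 7*216) + 4150 = (21 + 1512) + 4150 = 1533 + 4150 = 5683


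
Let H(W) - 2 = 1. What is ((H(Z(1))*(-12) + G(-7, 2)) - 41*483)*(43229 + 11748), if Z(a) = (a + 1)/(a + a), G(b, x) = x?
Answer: -1090578749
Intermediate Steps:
Z(a) = (1 + a)/(2*a) (Z(a) = (1 + a)/((2*a)) = (1 + a)*(1/(2*a)) = (1 + a)/(2*a))
H(W) = 3 (H(W) = 2 + 1 = 3)
((H(Z(1))*(-12) + G(-7, 2)) - 41*483)*(43229 + 11748) = ((3*(-12) + 2) - 41*483)*(43229 + 11748) = ((-36 + 2) - 19803)*54977 = (-34 - 19803)*54977 = -19837*54977 = -1090578749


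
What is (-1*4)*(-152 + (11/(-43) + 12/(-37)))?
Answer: 971020/1591 ≈ 610.32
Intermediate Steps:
(-1*4)*(-152 + (11/(-43) + 12/(-37))) = -4*(-152 + (11*(-1/43) + 12*(-1/37))) = -4*(-152 + (-11/43 - 12/37)) = -4*(-152 - 923/1591) = -4*(-242755/1591) = 971020/1591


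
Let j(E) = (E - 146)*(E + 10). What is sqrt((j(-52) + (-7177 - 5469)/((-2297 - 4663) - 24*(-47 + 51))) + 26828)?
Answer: sqrt(247988710)/84 ≈ 187.47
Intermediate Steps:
j(E) = (-146 + E)*(10 + E)
sqrt((j(-52) + (-7177 - 5469)/((-2297 - 4663) - 24*(-47 + 51))) + 26828) = sqrt(((-1460 + (-52)**2 - 136*(-52)) + (-7177 - 5469)/((-2297 - 4663) - 24*(-47 + 51))) + 26828) = sqrt(((-1460 + 2704 + 7072) - 12646/(-6960 - 24*4)) + 26828) = sqrt((8316 - 12646/(-6960 - 96)) + 26828) = sqrt((8316 - 12646/(-7056)) + 26828) = sqrt((8316 - 12646*(-1/7056)) + 26828) = sqrt((8316 + 6323/3528) + 26828) = sqrt(29345171/3528 + 26828) = sqrt(123994355/3528) = sqrt(247988710)/84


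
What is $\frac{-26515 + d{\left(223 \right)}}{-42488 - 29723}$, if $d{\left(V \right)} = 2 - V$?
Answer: $\frac{26736}{72211} \approx 0.37025$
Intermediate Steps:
$\frac{-26515 + d{\left(223 \right)}}{-42488 - 29723} = \frac{-26515 + \left(2 - 223\right)}{-42488 - 29723} = \frac{-26515 + \left(2 - 223\right)}{-72211} = \left(-26515 - 221\right) \left(- \frac{1}{72211}\right) = \left(-26736\right) \left(- \frac{1}{72211}\right) = \frac{26736}{72211}$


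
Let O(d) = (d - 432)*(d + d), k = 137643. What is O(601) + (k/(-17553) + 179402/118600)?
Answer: 70479438070651/346964300 ≈ 2.0313e+5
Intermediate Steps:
O(d) = 2*d*(-432 + d) (O(d) = (-432 + d)*(2*d) = 2*d*(-432 + d))
O(601) + (k/(-17553) + 179402/118600) = 2*601*(-432 + 601) + (137643/(-17553) + 179402/118600) = 2*601*169 + (137643*(-1/17553) + 179402*(1/118600)) = 203138 + (-45881/5851 + 89701/59300) = 203138 - 2195902749/346964300 = 70479438070651/346964300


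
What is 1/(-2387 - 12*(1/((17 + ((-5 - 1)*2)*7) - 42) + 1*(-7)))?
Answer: -109/251015 ≈ -0.00043424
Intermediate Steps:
1/(-2387 - 12*(1/((17 + ((-5 - 1)*2)*7) - 42) + 1*(-7))) = 1/(-2387 - 12*(1/((17 - 6*2*7) - 42) - 7)) = 1/(-2387 - 12*(1/((17 - 12*7) - 42) - 7)) = 1/(-2387 - 12*(1/((17 - 84) - 42) - 7)) = 1/(-2387 - 12*(1/(-67 - 42) - 7)) = 1/(-2387 - 12*(1/(-109) - 7)) = 1/(-2387 - 12*(-1/109 - 7)) = 1/(-2387 - 12*(-764/109)) = 1/(-2387 + 9168/109) = 1/(-251015/109) = -109/251015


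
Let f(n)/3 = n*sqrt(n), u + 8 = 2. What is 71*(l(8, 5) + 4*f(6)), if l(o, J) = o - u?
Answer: 994 + 5112*sqrt(6) ≈ 13516.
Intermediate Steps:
u = -6 (u = -8 + 2 = -6)
f(n) = 3*n**(3/2) (f(n) = 3*(n*sqrt(n)) = 3*n**(3/2))
l(o, J) = 6 + o (l(o, J) = o - 1*(-6) = o + 6 = 6 + o)
71*(l(8, 5) + 4*f(6)) = 71*((6 + 8) + 4*(3*6**(3/2))) = 71*(14 + 4*(3*(6*sqrt(6)))) = 71*(14 + 4*(18*sqrt(6))) = 71*(14 + 72*sqrt(6)) = 994 + 5112*sqrt(6)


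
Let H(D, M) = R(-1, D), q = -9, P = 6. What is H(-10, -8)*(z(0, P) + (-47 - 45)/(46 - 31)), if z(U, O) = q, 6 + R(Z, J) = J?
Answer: 3632/15 ≈ 242.13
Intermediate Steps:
R(Z, J) = -6 + J
H(D, M) = -6 + D
z(U, O) = -9
H(-10, -8)*(z(0, P) + (-47 - 45)/(46 - 31)) = (-6 - 10)*(-9 + (-47 - 45)/(46 - 31)) = -16*(-9 - 92/15) = -16*(-227/15) = 3632/15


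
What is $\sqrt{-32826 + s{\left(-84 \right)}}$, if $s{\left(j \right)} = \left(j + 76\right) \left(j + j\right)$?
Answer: $3 i \sqrt{3498} \approx 177.43 i$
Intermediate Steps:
$s{\left(j \right)} = 2 j \left(76 + j\right)$ ($s{\left(j \right)} = \left(76 + j\right) 2 j = 2 j \left(76 + j\right)$)
$\sqrt{-32826 + s{\left(-84 \right)}} = \sqrt{-32826 + 2 \left(-84\right) \left(76 - 84\right)} = \sqrt{-32826 + 2 \left(-84\right) \left(-8\right)} = \sqrt{-32826 + 1344} = \sqrt{-31482} = 3 i \sqrt{3498}$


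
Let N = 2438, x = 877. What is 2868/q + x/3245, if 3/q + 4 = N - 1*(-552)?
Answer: 9263229797/3245 ≈ 2.8546e+6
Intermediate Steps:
q = 3/2986 (q = 3/(-4 + (2438 - 1*(-552))) = 3/(-4 + (2438 + 552)) = 3/(-4 + 2990) = 3/2986 ≈ 0.0010047)
2868/q + x/3245 = 2868/(3/2986) + 877/3245 = 2868*(2986/3) + 877*(1/3245) = 2854616 + 877/3245 = 9263229797/3245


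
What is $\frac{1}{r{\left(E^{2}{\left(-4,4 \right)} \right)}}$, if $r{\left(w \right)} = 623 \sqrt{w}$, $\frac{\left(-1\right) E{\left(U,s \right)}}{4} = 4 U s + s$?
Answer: $\frac{1}{149520} \approx 6.6881 \cdot 10^{-6}$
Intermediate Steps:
$E{\left(U,s \right)} = - 4 s - 16 U s$ ($E{\left(U,s \right)} = - 4 \left(4 U s + s\right) = - 4 \left(s + 4 U s\right) = - 4 s - 16 U s$)
$\frac{1}{r{\left(E^{2}{\left(-4,4 \right)} \right)}} = \frac{1}{623 \sqrt{\left(\left(-4\right) 4 \left(1 + 4 \left(-4\right)\right)\right)^{2}}} = \frac{1}{623 \sqrt{\left(\left(-4\right) 4 \left(1 - 16\right)\right)^{2}}} = \frac{1}{623 \sqrt{\left(\left(-4\right) 4 \left(-15\right)\right)^{2}}} = \frac{1}{623 \sqrt{240^{2}}} = \frac{1}{623 \sqrt{57600}} = \frac{1}{623 \cdot 240} = \frac{1}{149520}$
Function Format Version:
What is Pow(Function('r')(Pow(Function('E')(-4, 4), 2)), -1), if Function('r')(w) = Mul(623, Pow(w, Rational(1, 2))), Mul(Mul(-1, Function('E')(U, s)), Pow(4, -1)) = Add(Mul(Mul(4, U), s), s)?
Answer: Rational(1, 149520) ≈ 6.6881e-6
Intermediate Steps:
Function('E')(U, s) = Add(Mul(-4, s), Mul(-16, U, s)) (Function('E')(U, s) = Mul(-4, Add(Mul(Mul(4, U), s), s)) = Mul(-4, Add(Mul(4, U, s), s)) = Mul(-4, Add(s, Mul(4, U, s))) = Add(Mul(-4, s), Mul(-16, U, s)))
Pow(Function('r')(Pow(Function('E')(-4, 4), 2)), -1) = Pow(Mul(623, Pow(Pow(Mul(-4, 4, Add(1, Mul(4, -4))), 2), Rational(1, 2))), -1) = Pow(Mul(623, Pow(Pow(Mul(-4, 4, Add(1, -16)), 2), Rational(1, 2))), -1) = Pow(Mul(623, Pow(Pow(Mul(-4, 4, -15), 2), Rational(1, 2))), -1) = Pow(Mul(623, Pow(Pow(240, 2), Rational(1, 2))), -1) = Pow(Mul(623, Pow(57600, Rational(1, 2))), -1) = Pow(Mul(623, 240), -1) = Pow(149520, -1) = Rational(1, 149520)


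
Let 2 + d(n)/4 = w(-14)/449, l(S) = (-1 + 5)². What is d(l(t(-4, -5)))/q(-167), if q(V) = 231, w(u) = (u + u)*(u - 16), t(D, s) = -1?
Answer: -232/103719 ≈ -0.0022368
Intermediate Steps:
w(u) = 2*u*(-16 + u) (w(u) = (2*u)*(-16 + u) = 2*u*(-16 + u))
l(S) = 16 (l(S) = 4² = 16)
d(n) = -232/449 (d(n) = -8 + 4*((2*(-14)*(-16 - 14))/449) = -8 + 4*((2*(-14)*(-30))*(1/449)) = -8 + 4*(840*(1/449)) = -8 + 4*(840/449) = -8 + 3360/449 = -232/449)
d(l(t(-4, -5)))/q(-167) = -232/449/231 = -232/449*1/231 = -232/103719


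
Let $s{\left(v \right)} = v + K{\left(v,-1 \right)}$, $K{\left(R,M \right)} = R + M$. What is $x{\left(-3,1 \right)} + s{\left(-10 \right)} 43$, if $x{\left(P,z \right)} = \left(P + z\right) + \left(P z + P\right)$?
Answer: $-911$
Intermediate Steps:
$K{\left(R,M \right)} = M + R$
$s{\left(v \right)} = -1 + 2 v$ ($s{\left(v \right)} = v + \left(-1 + v\right) = -1 + 2 v$)
$x{\left(P,z \right)} = z + 2 P + P z$ ($x{\left(P,z \right)} = \left(P + z\right) + \left(P + P z\right) = z + 2 P + P z$)
$x{\left(-3,1 \right)} + s{\left(-10 \right)} 43 = \left(1 + 2 \left(-3\right) - 3\right) + \left(-1 + 2 \left(-10\right)\right) 43 = \left(1 - 6 - 3\right) + \left(-1 - 20\right) 43 = -8 - 903 = -911$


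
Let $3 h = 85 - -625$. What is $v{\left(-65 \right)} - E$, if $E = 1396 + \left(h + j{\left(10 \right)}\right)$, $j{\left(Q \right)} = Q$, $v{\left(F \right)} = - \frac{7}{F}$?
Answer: $- \frac{320299}{195} \approx -1642.6$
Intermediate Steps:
$h = \frac{710}{3}$ ($h = \frac{85 - -625}{3} = \frac{85 + 625}{3} = \frac{1}{3} \cdot 710 = \frac{710}{3} \approx 236.67$)
$E = \frac{4928}{3}$ ($E = 1396 + \left(\frac{710}{3} + 10\right) = 1396 + \frac{740}{3} = \frac{4928}{3} \approx 1642.7$)
$v{\left(-65 \right)} - E = - \frac{7}{-65} - \frac{4928}{3} = \left(-7\right) \left(- \frac{1}{65}\right) - \frac{4928}{3} = \frac{7}{65} - \frac{4928}{3} = - \frac{320299}{195}$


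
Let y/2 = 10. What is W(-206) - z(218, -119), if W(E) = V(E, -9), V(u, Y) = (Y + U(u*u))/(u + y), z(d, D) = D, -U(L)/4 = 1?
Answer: 22147/186 ≈ 119.07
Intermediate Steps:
U(L) = -4 (U(L) = -4*1 = -4)
y = 20 (y = 2*10 = 20)
V(u, Y) = (-4 + Y)/(20 + u) (V(u, Y) = (Y - 4)/(u + 20) = (-4 + Y)/(20 + u))
W(E) = -13/(20 + E) (W(E) = (-4 - 9)/(20 + E) = -13/(20 + E))
W(-206) - z(218, -119) = -13/(20 - 206) - 1*(-119) = -13/(-186) + 119 = -13*(-1/186) + 119 = 13/186 + 119 = 22147/186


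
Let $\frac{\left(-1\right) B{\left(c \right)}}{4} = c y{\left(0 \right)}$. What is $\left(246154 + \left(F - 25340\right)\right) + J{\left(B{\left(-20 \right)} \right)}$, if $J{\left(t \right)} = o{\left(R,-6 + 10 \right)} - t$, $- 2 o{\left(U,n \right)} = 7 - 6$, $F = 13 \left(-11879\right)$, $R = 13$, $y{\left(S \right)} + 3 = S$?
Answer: $\frac{133253}{2} \approx 66627.0$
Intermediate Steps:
$y{\left(S \right)} = -3 + S$
$F = -154427$
$o{\left(U,n \right)} = - \frac{1}{2}$ ($o{\left(U,n \right)} = - \frac{7 - 6}{2} = \left(- \frac{1}{2}\right) 1 = - \frac{1}{2}$)
$B{\left(c \right)} = 12 c$ ($B{\left(c \right)} = - 4 c \left(-3 + 0\right) = - 4 c \left(-3\right) = - 4 \left(- 3 c\right) = 12 c$)
$J{\left(t \right)} = - \frac{1}{2} - t$
$\left(246154 + \left(F - 25340\right)\right) + J{\left(B{\left(-20 \right)} \right)} = \left(246154 - 179767\right) - \left(\frac{1}{2} + 12 \left(-20\right)\right) = \left(246154 - 179767\right) - - \frac{479}{2} = \left(246154 - 179767\right) + \left(- \frac{1}{2} + 240\right) = 66387 + \frac{479}{2} = \frac{133253}{2}$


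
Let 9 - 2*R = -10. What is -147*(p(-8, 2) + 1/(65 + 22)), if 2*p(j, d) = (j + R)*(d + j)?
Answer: 38269/58 ≈ 659.81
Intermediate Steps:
R = 19/2 (R = 9/2 - 1/2*(-10) = 9/2 + 5 = 19/2 ≈ 9.5000)
p(j, d) = (19/2 + j)*(d + j)/2 (p(j, d) = ((j + 19/2)*(d + j))/2 = ((19/2 + j)*(d + j))/2 = (19/2 + j)*(d + j)/2)
-147*(p(-8, 2) + 1/(65 + 22)) = -147*(((1/2)*(-8)**2 + (19/4)*2 + (19/4)*(-8) + (1/2)*2*(-8)) + 1/(65 + 22)) = -147*(((1/2)*64 + 19/2 - 38 - 8) + 1/87) = -147*((32 + 19/2 - 38 - 8) + 1/87) = -147*(-9/2 + 1/87) = -147*(-781/174) = 38269/58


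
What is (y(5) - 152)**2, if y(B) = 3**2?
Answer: 20449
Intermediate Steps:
y(B) = 9
(y(5) - 152)**2 = (9 - 152)**2 = (-143)**2 = 20449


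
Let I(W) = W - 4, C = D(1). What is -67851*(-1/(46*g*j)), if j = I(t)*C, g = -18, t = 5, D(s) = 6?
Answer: -2513/184 ≈ -13.658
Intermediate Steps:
C = 6
I(W) = -4 + W
j = 6 (j = (-4 + 5)*6 = 1*6 = 6)
-67851*(-1/(46*g*j)) = -67851/(-18*(-46)*6) = -67851/(828*6) = -67851/4968 = -67851*1/4968 = -2513/184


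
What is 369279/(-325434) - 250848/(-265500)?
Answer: -151936171/800025250 ≈ -0.18991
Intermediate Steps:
369279/(-325434) - 250848/(-265500) = 369279*(-1/325434) - 250848*(-1/265500) = -123093/108478 + 6968/7375 = -151936171/800025250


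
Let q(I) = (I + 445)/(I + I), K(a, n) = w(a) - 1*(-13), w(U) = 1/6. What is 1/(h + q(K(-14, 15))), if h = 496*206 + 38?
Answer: 158/16152561 ≈ 9.7817e-6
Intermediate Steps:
w(U) = ⅙
h = 102214 (h = 102176 + 38 = 102214)
K(a, n) = 79/6 (K(a, n) = ⅙ - 1*(-13) = ⅙ + 13 = 79/6)
q(I) = (445 + I)/(2*I) (q(I) = (445 + I)/((2*I)) = (445 + I)*(1/(2*I)) = (445 + I)/(2*I))
1/(h + q(K(-14, 15))) = 1/(102214 + (445 + 79/6)/(2*(79/6))) = 1/(102214 + (½)*(6/79)*(2749/6)) = 1/(102214 + 2749/158) = 1/(16152561/158) = 158/16152561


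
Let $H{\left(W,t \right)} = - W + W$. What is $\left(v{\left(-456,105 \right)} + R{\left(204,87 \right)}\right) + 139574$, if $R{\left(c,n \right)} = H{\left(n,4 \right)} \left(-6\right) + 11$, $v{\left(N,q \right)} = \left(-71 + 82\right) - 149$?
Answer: $139447$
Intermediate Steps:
$H{\left(W,t \right)} = 0$
$v{\left(N,q \right)} = -138$ ($v{\left(N,q \right)} = 11 - 149 = -138$)
$R{\left(c,n \right)} = 11$ ($R{\left(c,n \right)} = 0 \left(-6\right) + 11 = 0 + 11 = 11$)
$\left(v{\left(-456,105 \right)} + R{\left(204,87 \right)}\right) + 139574 = \left(-138 + 11\right) + 139574 = -127 + 139574 = 139447$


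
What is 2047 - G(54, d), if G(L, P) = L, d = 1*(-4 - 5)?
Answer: 1993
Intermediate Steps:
d = -9 (d = 1*(-9) = -9)
2047 - G(54, d) = 2047 - 1*54 = 2047 - 54 = 1993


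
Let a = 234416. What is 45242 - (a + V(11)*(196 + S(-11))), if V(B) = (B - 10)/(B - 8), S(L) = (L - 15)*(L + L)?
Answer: -189430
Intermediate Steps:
S(L) = 2*L*(-15 + L) (S(L) = (-15 + L)*(2*L) = 2*L*(-15 + L))
V(B) = (-10 + B)/(-8 + B)
45242 - (a + V(11)*(196 + S(-11))) = 45242 - (234416 + ((-10 + 11)/(-8 + 11))*(196 + 2*(-11)*(-15 - 11))) = 45242 - (234416 + (1/3)*(196 + 2*(-11)*(-26))) = 45242 - (234416 + ((1/3)*1)*(196 + 572)) = 45242 - (234416 + (1/3)*768) = 45242 - (234416 + 256) = 45242 - 1*234672 = 45242 - 234672 = -189430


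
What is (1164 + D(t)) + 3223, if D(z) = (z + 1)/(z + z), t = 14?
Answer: 122851/28 ≈ 4387.5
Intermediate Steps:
D(z) = (1 + z)/(2*z) (D(z) = (1 + z)/((2*z)) = (1 + z)*(1/(2*z)) = (1 + z)/(2*z))
(1164 + D(t)) + 3223 = (1164 + (½)*(1 + 14)/14) + 3223 = (1164 + (½)*(1/14)*15) + 3223 = (1164 + 15/28) + 3223 = 32607/28 + 3223 = 122851/28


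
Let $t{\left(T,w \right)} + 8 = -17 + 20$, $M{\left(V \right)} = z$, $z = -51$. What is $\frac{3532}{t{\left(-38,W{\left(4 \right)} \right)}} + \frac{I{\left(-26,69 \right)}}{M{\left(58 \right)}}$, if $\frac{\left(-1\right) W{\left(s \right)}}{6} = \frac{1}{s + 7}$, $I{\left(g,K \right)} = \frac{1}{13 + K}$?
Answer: $- \frac{14770829}{20910} \approx -706.4$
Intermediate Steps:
$M{\left(V \right)} = -51$
$W{\left(s \right)} = - \frac{6}{7 + s}$ ($W{\left(s \right)} = - \frac{6}{s + 7} = - \frac{6}{7 + s}$)
$t{\left(T,w \right)} = -5$ ($t{\left(T,w \right)} = -8 + \left(-17 + 20\right) = -8 + 3 = -5$)
$\frac{3532}{t{\left(-38,W{\left(4 \right)} \right)}} + \frac{I{\left(-26,69 \right)}}{M{\left(58 \right)}} = \frac{3532}{-5} + \frac{1}{\left(13 + 69\right) \left(-51\right)} = 3532 \left(- \frac{1}{5}\right) + \frac{1}{82} \left(- \frac{1}{51}\right) = - \frac{3532}{5} + \frac{1}{82} \left(- \frac{1}{51}\right) = - \frac{3532}{5} - \frac{1}{4182} = - \frac{14770829}{20910}$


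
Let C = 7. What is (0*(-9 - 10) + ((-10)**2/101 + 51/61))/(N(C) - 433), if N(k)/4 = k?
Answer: -11251/2495205 ≈ -0.0045090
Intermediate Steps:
N(k) = 4*k
(0*(-9 - 10) + ((-10)**2/101 + 51/61))/(N(C) - 433) = (0*(-9 - 10) + ((-10)**2/101 + 51/61))/(4*7 - 433) = (0*(-19) + (100*(1/101) + 51*(1/61)))/(28 - 433) = (0 + (100/101 + 51/61))/(-405) = (0 + 11251/6161)*(-1/405) = (11251/6161)*(-1/405) = -11251/2495205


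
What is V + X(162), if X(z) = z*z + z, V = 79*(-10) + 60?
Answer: 25676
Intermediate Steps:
V = -730 (V = -790 + 60 = -730)
X(z) = z + z**2 (X(z) = z**2 + z = z + z**2)
V + X(162) = -730 + 162*(1 + 162) = -730 + 162*163 = -730 + 26406 = 25676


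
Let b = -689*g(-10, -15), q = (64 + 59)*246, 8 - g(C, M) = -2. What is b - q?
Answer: -37148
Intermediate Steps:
g(C, M) = 10 (g(C, M) = 8 - 1*(-2) = 8 + 2 = 10)
q = 30258 (q = 123*246 = 30258)
b = -6890 (b = -689*10 = -6890)
b - q = -6890 - 1*30258 = -6890 - 30258 = -37148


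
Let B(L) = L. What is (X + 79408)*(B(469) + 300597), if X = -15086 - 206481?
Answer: -42799241494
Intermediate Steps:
X = -221567
(X + 79408)*(B(469) + 300597) = (-221567 + 79408)*(469 + 300597) = -142159*301066 = -42799241494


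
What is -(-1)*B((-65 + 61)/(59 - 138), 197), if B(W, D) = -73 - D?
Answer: -270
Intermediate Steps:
-(-1)*B((-65 + 61)/(59 - 138), 197) = -(-1)*(-73 - 1*197) = -(-1)*(-73 - 197) = -(-1)*(-270) = -1*270 = -270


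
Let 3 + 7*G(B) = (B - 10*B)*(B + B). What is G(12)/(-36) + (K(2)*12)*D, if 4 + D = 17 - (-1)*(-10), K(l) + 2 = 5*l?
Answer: 25057/84 ≈ 298.30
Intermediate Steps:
K(l) = -2 + 5*l
G(B) = -3/7 - 18*B²/7 (G(B) = -3/7 + ((B - 10*B)*(B + B))/7 = -3/7 + ((-9*B)*(2*B))/7 = -3/7 + (-18*B²)/7 = -3/7 - 18*B²/7)
D = 3 (D = -4 + (17 - (-1)*(-10)) = -4 + (17 - 1*10) = -4 + (17 - 10) = -4 + 7 = 3)
G(12)/(-36) + (K(2)*12)*D = (-3/7 - 18/7*12²)/(-36) + ((-2 + 5*2)*12)*3 = (-3/7 - 18/7*144)*(-1/36) + ((-2 + 10)*12)*3 = (-3/7 - 2592/7)*(-1/36) + (8*12)*3 = -2595/7*(-1/36) + 96*3 = 865/84 + 288 = 25057/84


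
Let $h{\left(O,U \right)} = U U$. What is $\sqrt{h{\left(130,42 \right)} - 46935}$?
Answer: $3 i \sqrt{5019} \approx 212.53 i$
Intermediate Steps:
$h{\left(O,U \right)} = U^{2}$
$\sqrt{h{\left(130,42 \right)} - 46935} = \sqrt{42^{2} - 46935} = \sqrt{1764 - 46935} = \sqrt{-45171} = 3 i \sqrt{5019}$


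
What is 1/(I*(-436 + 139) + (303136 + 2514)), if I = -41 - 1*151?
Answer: 1/362674 ≈ 2.7573e-6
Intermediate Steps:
I = -192 (I = -41 - 151 = -192)
1/(I*(-436 + 139) + (303136 + 2514)) = 1/(-192*(-436 + 139) + (303136 + 2514)) = 1/(-192*(-297) + 305650) = 1/(57024 + 305650) = 1/362674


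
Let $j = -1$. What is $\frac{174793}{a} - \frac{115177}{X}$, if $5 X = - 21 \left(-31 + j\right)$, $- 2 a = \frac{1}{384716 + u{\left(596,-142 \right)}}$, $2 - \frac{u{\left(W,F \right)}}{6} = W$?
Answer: $- \frac{89540911440269}{672} \approx -1.3325 \cdot 10^{11}$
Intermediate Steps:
$u{\left(W,F \right)} = 12 - 6 W$
$a = - \frac{1}{762304}$ ($a = - \frac{1}{2 \left(384716 + \left(12 - 3576\right)\right)} = - \frac{1}{2 \left(384716 - 3564\right)} = - \frac{1}{2 \cdot 381152} = \left(- \frac{1}{2}\right) \frac{1}{381152} = - \frac{1}{762304} \approx -1.3118 \cdot 10^{-6}$)
$X = \frac{672}{5}$ ($X = \frac{\left(-21\right) \left(-31 - 1\right)}{5} = \frac{\left(-21\right) \left(-32\right)}{5} = \frac{1}{5} \cdot 672 = \frac{672}{5} \approx 134.4$)
$\frac{174793}{a} - \frac{115177}{X} = \frac{174793}{- \frac{1}{762304}} - \frac{115177}{\frac{672}{5}} = 174793 \left(-762304\right) - \frac{575885}{672} = -133245403072 - \frac{575885}{672} = - \frac{89540911440269}{672}$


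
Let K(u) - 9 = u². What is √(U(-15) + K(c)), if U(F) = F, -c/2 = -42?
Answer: 5*√282 ≈ 83.964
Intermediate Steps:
c = 84 (c = -2*(-42) = 84)
K(u) = 9 + u²
√(U(-15) + K(c)) = √(-15 + (9 + 84²)) = √(-15 + (9 + 7056)) = √(-15 + 7065) = √7050 = 5*√282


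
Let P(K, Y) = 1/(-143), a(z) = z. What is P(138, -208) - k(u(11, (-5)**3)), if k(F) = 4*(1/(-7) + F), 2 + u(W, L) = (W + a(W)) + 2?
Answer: -87523/1001 ≈ -87.436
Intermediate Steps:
u(W, L) = 2*W (u(W, L) = -2 + ((W + W) + 2) = -2 + (2*W + 2) = -2 + (2 + 2*W) = 2*W)
k(F) = -4/7 + 4*F (k(F) = 4*(-1/7 + F) = -4/7 + 4*F)
P(K, Y) = -1/143
P(138, -208) - k(u(11, (-5)**3)) = -1/143 - (-4/7 + 4*(2*11)) = -1/143 - (-4/7 + 4*22) = -1/143 - (-4/7 + 88) = -1/143 - 1*612/7 = -1/143 - 612/7 = -87523/1001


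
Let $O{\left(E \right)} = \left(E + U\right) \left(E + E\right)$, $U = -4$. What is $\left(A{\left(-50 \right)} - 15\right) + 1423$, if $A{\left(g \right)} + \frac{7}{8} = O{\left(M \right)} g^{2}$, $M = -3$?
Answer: $\frac{851257}{8} \approx 1.0641 \cdot 10^{5}$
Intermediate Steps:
$O{\left(E \right)} = 2 E \left(-4 + E\right)$ ($O{\left(E \right)} = \left(E - 4\right) \left(E + E\right) = \left(-4 + E\right) 2 E = 2 E \left(-4 + E\right)$)
$A{\left(g \right)} = - \frac{7}{8} + 42 g^{2}$ ($A{\left(g \right)} = - \frac{7}{8} + 2 \left(-3\right) \left(-4 - 3\right) g^{2} = - \frac{7}{8} + 2 \left(-3\right) \left(-7\right) g^{2} = - \frac{7}{8} + 42 g^{2}$)
$\left(A{\left(-50 \right)} - 15\right) + 1423 = \left(\left(- \frac{7}{8} + 42 \left(-50\right)^{2}\right) - 15\right) + 1423 = \left(\left(- \frac{7}{8} + 42 \cdot 2500\right) - 15\right) + 1423 = \left(\left(- \frac{7}{8} + 105000\right) - 15\right) + 1423 = \left(\frac{839993}{8} - 15\right) + 1423 = \frac{839873}{8} + 1423 = \frac{851257}{8}$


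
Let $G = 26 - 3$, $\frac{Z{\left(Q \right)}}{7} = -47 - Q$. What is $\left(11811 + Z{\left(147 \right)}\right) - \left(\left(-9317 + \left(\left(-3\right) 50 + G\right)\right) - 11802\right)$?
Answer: $31699$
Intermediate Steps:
$Z{\left(Q \right)} = -329 - 7 Q$ ($Z{\left(Q \right)} = 7 \left(-47 - Q\right) = -329 - 7 Q$)
$G = 23$
$\left(11811 + Z{\left(147 \right)}\right) - \left(\left(-9317 + \left(\left(-3\right) 50 + G\right)\right) - 11802\right) = \left(11811 - 1358\right) - \left(\left(-9317 + \left(\left(-3\right) 50 + 23\right)\right) - 11802\right) = \left(11811 - 1358\right) - \left(\left(-9317 + \left(-150 + 23\right)\right) - 11802\right) = \left(11811 - 1358\right) - \left(\left(-9317 - 127\right) - 11802\right) = 10453 - \left(-9444 - 11802\right) = 10453 - -21246 = 10453 + 21246 = 31699$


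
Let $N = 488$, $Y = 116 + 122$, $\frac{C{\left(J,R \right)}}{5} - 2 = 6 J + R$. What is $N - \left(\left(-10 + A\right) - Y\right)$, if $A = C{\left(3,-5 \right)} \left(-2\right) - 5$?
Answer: $891$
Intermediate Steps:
$C{\left(J,R \right)} = 10 + 5 R + 30 J$ ($C{\left(J,R \right)} = 10 + 5 \left(6 J + R\right) = 10 + 5 \left(R + 6 J\right) = 10 + \left(5 R + 30 J\right) = 10 + 5 R + 30 J$)
$A = -155$ ($A = \left(10 + 5 \left(-5\right) + 30 \cdot 3\right) \left(-2\right) - 5 = \left(10 - 25 + 90\right) \left(-2\right) - 5 = 75 \left(-2\right) - 5 = -150 - 5 = -155$)
$Y = 238$
$N - \left(\left(-10 + A\right) - Y\right) = 488 - \left(\left(-10 - 155\right) - 238\right) = 488 - \left(-165 - 238\right) = 488 - -403 = 488 + 403 = 891$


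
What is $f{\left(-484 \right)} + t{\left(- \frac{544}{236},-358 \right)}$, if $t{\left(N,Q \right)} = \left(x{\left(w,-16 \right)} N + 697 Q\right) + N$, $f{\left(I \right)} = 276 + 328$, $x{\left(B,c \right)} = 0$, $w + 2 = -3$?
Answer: $- \frac{14686534}{59} \approx -2.4892 \cdot 10^{5}$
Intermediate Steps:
$w = -5$ ($w = -2 - 3 = -5$)
$f{\left(I \right)} = 604$
$t{\left(N,Q \right)} = N + 697 Q$ ($t{\left(N,Q \right)} = \left(0 N + 697 Q\right) + N = \left(0 + 697 Q\right) + N = 697 Q + N = N + 697 Q$)
$f{\left(-484 \right)} + t{\left(- \frac{544}{236},-358 \right)} = 604 - \left(249526 + \frac{544}{236}\right) = 604 - \frac{14722170}{59} = - \frac{14686534}{59}$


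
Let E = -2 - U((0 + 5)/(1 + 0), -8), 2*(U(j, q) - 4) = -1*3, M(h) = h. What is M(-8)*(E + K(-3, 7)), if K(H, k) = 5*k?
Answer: -244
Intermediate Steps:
U(j, q) = 5/2 (U(j, q) = 4 + (-1*3)/2 = 4 + (1/2)*(-3) = 4 - 3/2 = 5/2)
E = -9/2 (E = -2 - 1*5/2 = -2 - 5/2 = -9/2 ≈ -4.5000)
M(-8)*(E + K(-3, 7)) = -8*(-9/2 + 5*7) = -8*(-9/2 + 35) = -8*61/2 = -244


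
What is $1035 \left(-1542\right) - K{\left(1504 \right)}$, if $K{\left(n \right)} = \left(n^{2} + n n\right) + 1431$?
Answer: $-6121433$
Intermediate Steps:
$K{\left(n \right)} = 1431 + 2 n^{2}$ ($K{\left(n \right)} = \left(n^{2} + n^{2}\right) + 1431 = 2 n^{2} + 1431 = 1431 + 2 n^{2}$)
$1035 \left(-1542\right) - K{\left(1504 \right)} = 1035 \left(-1542\right) - \left(1431 + 2 \cdot 1504^{2}\right) = -1595970 - \left(1431 + 2 \cdot 2262016\right) = -1595970 - \left(1431 + 4524032\right) = -1595970 - 4525463 = -6121433$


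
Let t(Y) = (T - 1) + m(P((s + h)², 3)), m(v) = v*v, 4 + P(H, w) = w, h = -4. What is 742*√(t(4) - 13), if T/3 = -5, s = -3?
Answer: 1484*I*√7 ≈ 3926.3*I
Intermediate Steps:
T = -15 (T = 3*(-5) = -15)
P(H, w) = -4 + w
m(v) = v²
t(Y) = -15 (t(Y) = (-15 - 1) + (-4 + 3)² = -16 + (-1)² = -16 + 1 = -15)
742*√(t(4) - 13) = 742*√(-15 - 13) = 742*√(-28) = 742*(2*I*√7) = 1484*I*√7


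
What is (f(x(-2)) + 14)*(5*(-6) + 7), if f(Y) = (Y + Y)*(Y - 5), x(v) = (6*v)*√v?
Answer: 12926 - 2760*I*√2 ≈ 12926.0 - 3903.2*I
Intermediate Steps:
x(v) = 6*v^(3/2)
f(Y) = 2*Y*(-5 + Y) (f(Y) = (2*Y)*(-5 + Y) = 2*Y*(-5 + Y))
(f(x(-2)) + 14)*(5*(-6) + 7) = (2*(6*(-2)^(3/2))*(-5 + 6*(-2)^(3/2)) + 14)*(5*(-6) + 7) = (2*(6*(-2*I*√2))*(-5 + 6*(-2*I*√2)) + 14)*(-30 + 7) = (2*(-12*I*√2)*(-5 - 12*I*√2) + 14)*(-23) = (-24*I*√2*(-5 - 12*I*√2) + 14)*(-23) = (14 - 24*I*√2*(-5 - 12*I*√2))*(-23) = -322 + 552*I*√2*(-5 - 12*I*√2)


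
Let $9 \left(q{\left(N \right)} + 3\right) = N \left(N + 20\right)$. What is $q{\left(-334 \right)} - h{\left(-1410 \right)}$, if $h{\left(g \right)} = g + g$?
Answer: $\frac{130229}{9} \approx 14470.0$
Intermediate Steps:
$q{\left(N \right)} = -3 + \frac{N \left(20 + N\right)}{9}$ ($q{\left(N \right)} = -3 + \frac{N \left(N + 20\right)}{9} = -3 + \frac{N \left(20 + N\right)}{9}$)
$h{\left(g \right)} = 2 g$
$q{\left(-334 \right)} - h{\left(-1410 \right)} = \left(-3 + \frac{\left(-334\right)^{2}}{9} + \frac{20}{9} \left(-334\right)\right) - 2 \left(-1410\right) = \left(-3 + \frac{1}{9} \cdot 111556 - \frac{6680}{9}\right) - -2820 = \left(-3 + \frac{111556}{9} - \frac{6680}{9}\right) + 2820 = \frac{104849}{9} + 2820 = \frac{130229}{9}$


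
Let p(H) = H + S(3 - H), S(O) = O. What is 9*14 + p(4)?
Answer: 129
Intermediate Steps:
p(H) = 3 (p(H) = H + (3 - H) = 3)
9*14 + p(4) = 9*14 + 3 = 126 + 3 = 129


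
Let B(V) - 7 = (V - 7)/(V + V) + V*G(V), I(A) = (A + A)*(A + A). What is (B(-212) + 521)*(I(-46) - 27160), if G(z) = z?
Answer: -45058170939/53 ≈ -8.5015e+8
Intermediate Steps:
I(A) = 4*A² (I(A) = (2*A)*(2*A) = 4*A²)
B(V) = 7 + V² + (-7 + V)/(2*V) (B(V) = 7 + ((V - 7)/(V + V) + V*V) = 7 + ((-7 + V)/((2*V)) + V²) = 7 + ((-7 + V)*(1/(2*V)) + V²) = 7 + ((-7 + V)/(2*V) + V²) = 7 + (V² + (-7 + V)/(2*V)) = 7 + V² + (-7 + V)/(2*V))
(B(-212) + 521)*(I(-46) - 27160) = ((15/2 + (-212)² - 7/2/(-212)) + 521)*(4*(-46)² - 27160) = ((15/2 + 44944 - 7/2*(-1/212)) + 521)*(4*2116 - 27160) = ((15/2 + 44944 + 7/424) + 521)*(8464 - 27160) = (19059443/424 + 521)*(-18696) = (19280347/424)*(-18696) = -45058170939/53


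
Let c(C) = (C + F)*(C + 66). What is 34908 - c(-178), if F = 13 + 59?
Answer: 23036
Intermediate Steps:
F = 72
c(C) = (66 + C)*(72 + C) (c(C) = (C + 72)*(C + 66) = (72 + C)*(66 + C) = (66 + C)*(72 + C))
34908 - c(-178) = 34908 - (4752 + (-178)² + 138*(-178)) = 34908 - (4752 + 31684 - 24564) = 34908 - 1*11872 = 34908 - 11872 = 23036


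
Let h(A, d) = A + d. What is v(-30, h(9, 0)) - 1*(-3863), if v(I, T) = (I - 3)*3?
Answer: 3764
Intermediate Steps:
v(I, T) = -9 + 3*I (v(I, T) = (-3 + I)*3 = -9 + 3*I)
v(-30, h(9, 0)) - 1*(-3863) = (-9 + 3*(-30)) - 1*(-3863) = (-9 - 90) + 3863 = -99 + 3863 = 3764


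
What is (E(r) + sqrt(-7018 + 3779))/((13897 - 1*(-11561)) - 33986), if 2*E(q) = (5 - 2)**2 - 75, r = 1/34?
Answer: 33/8528 - I*sqrt(3239)/8528 ≈ 0.0038696 - 0.0066736*I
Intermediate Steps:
r = 1/34 ≈ 0.029412
E(q) = -33 (E(q) = ((5 - 2)**2 - 75)/2 = (3**2 - 75)/2 = (9 - 75)/2 = (1/2)*(-66) = -33)
(E(r) + sqrt(-7018 + 3779))/((13897 - 1*(-11561)) - 33986) = (-33 + sqrt(-7018 + 3779))/((13897 - 1*(-11561)) - 33986) = (-33 + sqrt(-3239))/((13897 + 11561) - 33986) = (-33 + I*sqrt(3239))/(25458 - 33986) = (-33 + I*sqrt(3239))/(-8528) = (-33 + I*sqrt(3239))*(-1/8528) = 33/8528 - I*sqrt(3239)/8528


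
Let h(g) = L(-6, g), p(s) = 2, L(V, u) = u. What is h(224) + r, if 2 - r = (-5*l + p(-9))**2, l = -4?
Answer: -258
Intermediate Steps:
h(g) = g
r = -482 (r = 2 - (-5*(-4) + 2)**2 = 2 - (20 + 2)**2 = 2 - 1*22**2 = 2 - 1*484 = 2 - 484 = -482)
h(224) + r = 224 - 482 = -258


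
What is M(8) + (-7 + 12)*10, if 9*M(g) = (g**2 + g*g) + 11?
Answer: 589/9 ≈ 65.444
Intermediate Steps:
M(g) = 11/9 + 2*g**2/9 (M(g) = ((g**2 + g*g) + 11)/9 = ((g**2 + g**2) + 11)/9 = (2*g**2 + 11)/9 = (11 + 2*g**2)/9 = 11/9 + 2*g**2/9)
M(8) + (-7 + 12)*10 = (11/9 + (2/9)*8**2) + (-7 + 12)*10 = (11/9 + (2/9)*64) + 5*10 = (11/9 + 128/9) + 50 = 139/9 + 50 = 589/9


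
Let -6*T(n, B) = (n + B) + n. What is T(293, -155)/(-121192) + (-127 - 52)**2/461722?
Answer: 11748839707/167871037872 ≈ 0.069987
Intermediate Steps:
T(n, B) = -n/3 - B/6 (T(n, B) = -((n + B) + n)/6 = -((B + n) + n)/6 = -(B + 2*n)/6 = -n/3 - B/6)
T(293, -155)/(-121192) + (-127 - 52)**2/461722 = (-1/3*293 - 1/6*(-155))/(-121192) + (-127 - 52)**2/461722 = (-293/3 + 155/6)*(-1/121192) + (-179)**2*(1/461722) = -431/6*(-1/121192) + 32041*(1/461722) = 431/727152 + 32041/461722 = 11748839707/167871037872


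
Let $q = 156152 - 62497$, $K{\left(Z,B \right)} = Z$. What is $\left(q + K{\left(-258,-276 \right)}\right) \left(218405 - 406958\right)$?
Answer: $-17610284541$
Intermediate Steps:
$q = 93655$ ($q = 156152 - 62497 = 93655$)
$\left(q + K{\left(-258,-276 \right)}\right) \left(218405 - 406958\right) = \left(93655 - 258\right) \left(218405 - 406958\right) = 93397 \left(-188553\right) = -17610284541$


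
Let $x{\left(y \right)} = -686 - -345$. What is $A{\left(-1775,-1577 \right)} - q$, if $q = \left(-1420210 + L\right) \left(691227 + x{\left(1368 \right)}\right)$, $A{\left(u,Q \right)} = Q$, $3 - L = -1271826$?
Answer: $102514353989$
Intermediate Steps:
$L = 1271829$ ($L = 3 - -1271826 = 3 + 1271826 = 1271829$)
$x{\left(y \right)} = -341$ ($x{\left(y \right)} = -686 + 345 = -341$)
$q = -102514355566$ ($q = \left(-1420210 + 1271829\right) \left(691227 - 341\right) = \left(-148381\right) 690886 = -102514355566$)
$A{\left(-1775,-1577 \right)} - q = -1577 - -102514355566 = -1577 + 102514355566 = 102514353989$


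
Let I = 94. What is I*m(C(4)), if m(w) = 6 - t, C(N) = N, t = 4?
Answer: 188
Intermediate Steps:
m(w) = 2 (m(w) = 6 - 1*4 = 6 - 4 = 2)
I*m(C(4)) = 94*2 = 188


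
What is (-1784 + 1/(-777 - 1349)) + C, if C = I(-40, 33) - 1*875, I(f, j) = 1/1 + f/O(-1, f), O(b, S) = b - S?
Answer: -220470491/82914 ≈ -2659.0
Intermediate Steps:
I(f, j) = 1 + f/(-1 - f) (I(f, j) = 1/1 + f/(-1 - f) = 1*1 + f/(-1 - f) = 1 + f/(-1 - f))
C = -34126/39 (C = 1/(1 - 40) - 1*875 = 1/(-39) - 875 = -1/39 - 875 = -34126/39 ≈ -875.03)
(-1784 + 1/(-777 - 1349)) + C = (-1784 + 1/(-777 - 1349)) - 34126/39 = (-1784 + 1/(-2126)) - 34126/39 = (-1784 - 1/2126) - 34126/39 = -3792785/2126 - 34126/39 = -220470491/82914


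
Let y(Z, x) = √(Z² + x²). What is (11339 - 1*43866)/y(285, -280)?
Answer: -32527*√6385/31925 ≈ -81.413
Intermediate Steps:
(11339 - 1*43866)/y(285, -280) = (11339 - 1*43866)/(√(285² + (-280)²)) = (11339 - 43866)/(√(81225 + 78400)) = -32527*√6385/31925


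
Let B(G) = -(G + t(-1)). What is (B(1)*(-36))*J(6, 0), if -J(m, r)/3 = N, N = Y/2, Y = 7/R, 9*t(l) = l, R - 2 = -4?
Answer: 168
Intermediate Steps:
R = -2 (R = 2 - 4 = -2)
t(l) = l/9
Y = -7/2 (Y = 7/(-2) = 7*(-½) = -7/2 ≈ -3.5000)
B(G) = ⅑ - G (B(G) = -(G + (⅑)*(-1)) = -(G - ⅑) = -(-⅑ + G) = ⅑ - G)
N = -7/4 (N = -7/2/2 = -7/2*½ = -7/4 ≈ -1.7500)
J(m, r) = 21/4 (J(m, r) = -3*(-7/4) = 21/4)
(B(1)*(-36))*J(6, 0) = ((⅑ - 1*1)*(-36))*(21/4) = ((⅑ - 1)*(-36))*(21/4) = -8/9*(-36)*(21/4) = 32*(21/4) = 168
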